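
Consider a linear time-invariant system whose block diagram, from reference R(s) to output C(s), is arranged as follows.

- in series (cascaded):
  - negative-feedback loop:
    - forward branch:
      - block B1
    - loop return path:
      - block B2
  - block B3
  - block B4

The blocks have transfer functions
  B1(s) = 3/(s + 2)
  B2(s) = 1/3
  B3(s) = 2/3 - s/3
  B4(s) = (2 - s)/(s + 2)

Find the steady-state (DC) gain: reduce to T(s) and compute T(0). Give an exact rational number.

Reducing step by step:

1. apply the feedback formula to B1, B2 = 3/(s + 3)
2. multiply [B1/(1+B1*B2)], B3, B4 (series) = (s^2 - 4*s + 4)/(s^2 + 5*s + 6)
The step-2 result is T(s). Setting s = 0: T(0) = 4/6 = 2/3.

Answer: 2/3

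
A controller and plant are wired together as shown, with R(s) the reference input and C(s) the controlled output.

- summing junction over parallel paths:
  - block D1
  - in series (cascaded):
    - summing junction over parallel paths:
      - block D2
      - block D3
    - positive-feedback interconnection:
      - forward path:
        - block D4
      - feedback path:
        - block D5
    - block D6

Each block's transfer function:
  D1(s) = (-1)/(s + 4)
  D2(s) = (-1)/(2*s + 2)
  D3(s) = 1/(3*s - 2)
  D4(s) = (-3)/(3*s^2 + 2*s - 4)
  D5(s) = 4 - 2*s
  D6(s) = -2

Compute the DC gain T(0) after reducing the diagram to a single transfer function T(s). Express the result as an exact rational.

Answer: -1

Working:
Step 1: parallel reduction of D2, D3: (4 - s)/(6*s^2 + 2*s - 4)
Step 2: feedback reduction of D4, D5: (-3)/(3*s^2 - 4*s + 8)
Step 3: series reduction of (D2+D3), [D4/(1-D4*D5)], D6: (12 - 3*s)/(9*s^4 - 9*s^3 + 14*s^2 + 16*s - 16)
Step 4: reduce the parallel group D1, ((D2+D3)*[D4/(1-D4*D5)]*D6): (-9*s^4 + 9*s^3 - 17*s^2 - 16*s + 64)/(9*s^5 + 27*s^4 - 22*s^3 + 72*s^2 + 48*s - 64)
The step-4 result is T(s). Setting s = 0: T(0) = 64/(-64) = -1.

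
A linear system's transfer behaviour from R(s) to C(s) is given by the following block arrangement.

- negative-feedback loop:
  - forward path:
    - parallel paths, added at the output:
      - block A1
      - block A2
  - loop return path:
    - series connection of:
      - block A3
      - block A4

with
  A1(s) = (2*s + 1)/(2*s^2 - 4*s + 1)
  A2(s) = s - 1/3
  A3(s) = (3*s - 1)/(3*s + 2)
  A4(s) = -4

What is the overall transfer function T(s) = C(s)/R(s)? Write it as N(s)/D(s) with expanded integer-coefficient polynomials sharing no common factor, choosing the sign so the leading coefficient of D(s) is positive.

First reduce the diagram to T(s).

Step 1 - reduce the parallel group A1, A2 = (6*s^3 - 14*s^2 + 13*s + 2)/(6*s^2 - 12*s + 3)
Step 2 - reduce the series chain A3, A4 = (4 - 12*s)/(3*s + 2)
Step 3 - collapse the loop ((A1+A2) forward, (A3*A4) return); the result is T(s) itself (integer coefficients, no common factor, positive leading denominator coefficient)

Answer: (-18*s^4 + 30*s^3 - 11*s^2 - 32*s - 4)/(72*s^4 - 210*s^3 + 236*s^2 - 13*s - 14)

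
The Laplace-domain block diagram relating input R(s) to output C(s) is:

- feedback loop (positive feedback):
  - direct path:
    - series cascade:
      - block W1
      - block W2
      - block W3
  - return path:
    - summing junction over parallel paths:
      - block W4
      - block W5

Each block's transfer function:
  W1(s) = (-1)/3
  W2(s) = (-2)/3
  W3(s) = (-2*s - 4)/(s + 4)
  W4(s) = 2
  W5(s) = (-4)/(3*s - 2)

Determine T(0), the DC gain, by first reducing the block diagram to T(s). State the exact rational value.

First reduce the diagram to T(s).

Step 1: combine W1, W2, W3 in series -> (-4*s - 8)/(9*s + 36)
Step 2: sum the parallel branches W4, W5 -> (6*s - 8)/(3*s - 2)
Step 3: reduce the feedback loop with forward (W1*W2*W3) and return (W4+W5) -> (-12*s^2 - 16*s + 16)/(51*s^2 + 106*s - 136)
The step-3 result is T(s). Setting s = 0: T(0) = 16/(-136) = -2/17.

Answer: -2/17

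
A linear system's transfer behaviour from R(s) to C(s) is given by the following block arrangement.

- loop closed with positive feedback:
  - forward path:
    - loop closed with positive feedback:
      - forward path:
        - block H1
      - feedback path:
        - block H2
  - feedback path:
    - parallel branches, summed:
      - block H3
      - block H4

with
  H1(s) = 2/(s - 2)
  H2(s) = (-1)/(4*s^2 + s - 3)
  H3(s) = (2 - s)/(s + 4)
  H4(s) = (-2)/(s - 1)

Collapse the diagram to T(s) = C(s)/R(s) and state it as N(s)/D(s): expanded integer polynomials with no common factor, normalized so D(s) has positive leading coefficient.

First reduce the diagram to T(s).

Step 1: close the feedback loop around H1, H2 -> (8*s^2 + 2*s - 6)/(4*s^3 - 7*s^2 - 5*s + 8)
Step 2: reduce the parallel group H3, H4 -> (-s^2 + s - 10)/(s^2 + 3*s - 4)
Step 3: apply the feedback formula to [H1/(1-H1*H2)], (H3+H4) - this is the overall T(s), already in the required normalized form

Answer: (8*s^4 + 26*s^3 - 32*s^2 - 26*s + 24)/(4*s^5 + 13*s^4 - 48*s^3 + 93*s^2 + 70*s - 92)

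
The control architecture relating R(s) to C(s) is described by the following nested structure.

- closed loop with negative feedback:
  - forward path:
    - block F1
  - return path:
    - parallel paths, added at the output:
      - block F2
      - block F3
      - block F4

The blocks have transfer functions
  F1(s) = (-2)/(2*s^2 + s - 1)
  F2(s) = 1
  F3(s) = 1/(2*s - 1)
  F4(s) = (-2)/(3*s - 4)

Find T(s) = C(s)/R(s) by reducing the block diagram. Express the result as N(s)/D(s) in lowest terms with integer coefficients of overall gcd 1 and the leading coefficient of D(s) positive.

Reducing step by step:

Step 1 - sum the parallel branches F2, F3, F4, giving (6*s^2 - 12*s + 2)/(6*s^2 - 11*s + 4)
Step 2 - collapse the loop (F1 forward, (F2+F3+F4) return), which is the overall transfer function T(s) = C(s)/R(s) in lowest terms

Answer: (-12*s^2 + 22*s - 8)/(12*s^4 - 16*s^3 - 21*s^2 + 39*s - 8)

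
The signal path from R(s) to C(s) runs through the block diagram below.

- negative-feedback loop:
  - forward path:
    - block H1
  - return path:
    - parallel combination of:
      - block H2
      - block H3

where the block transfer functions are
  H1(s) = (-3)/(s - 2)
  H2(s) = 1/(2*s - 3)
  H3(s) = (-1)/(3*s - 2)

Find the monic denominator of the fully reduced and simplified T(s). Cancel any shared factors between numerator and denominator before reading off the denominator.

The answer is s^3 - 25*s^2/6 + 29*s/6 - 5/2.

Reasoning:
Step 1: add H2, H3 (parallel): (s + 1)/(6*s^2 - 13*s + 6)
Step 2: close the feedback loop around H1, (H2+H3): (-18*s^2 + 39*s - 18)/(6*s^3 - 25*s^2 + 29*s - 15)
T(s) is the step-2 result (common factors already cancelled). Leading coefficient of the denominator: 6. Divide through by 6 for the monic polynomial.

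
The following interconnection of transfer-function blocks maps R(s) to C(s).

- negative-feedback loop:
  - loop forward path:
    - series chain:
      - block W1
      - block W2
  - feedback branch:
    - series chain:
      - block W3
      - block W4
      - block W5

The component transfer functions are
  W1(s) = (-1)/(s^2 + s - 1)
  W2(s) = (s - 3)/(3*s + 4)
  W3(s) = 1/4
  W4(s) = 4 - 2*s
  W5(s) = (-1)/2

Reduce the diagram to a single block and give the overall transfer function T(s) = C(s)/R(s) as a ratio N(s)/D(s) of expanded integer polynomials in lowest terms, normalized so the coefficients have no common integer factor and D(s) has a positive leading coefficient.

Reducing step by step:

Step 1. cascade W1, W2 -> (3 - s)/(3*s^3 + 7*s^2 + s - 4)
Step 2. cascade W3, W4, W5 -> s/4 - 1/2
Step 3. feedback reduction of (W1*W2), (W3*W4*W5) - this is the overall T(s), already in the required normalized form

Answer: (12 - 4*s)/(12*s^3 + 27*s^2 + 9*s - 22)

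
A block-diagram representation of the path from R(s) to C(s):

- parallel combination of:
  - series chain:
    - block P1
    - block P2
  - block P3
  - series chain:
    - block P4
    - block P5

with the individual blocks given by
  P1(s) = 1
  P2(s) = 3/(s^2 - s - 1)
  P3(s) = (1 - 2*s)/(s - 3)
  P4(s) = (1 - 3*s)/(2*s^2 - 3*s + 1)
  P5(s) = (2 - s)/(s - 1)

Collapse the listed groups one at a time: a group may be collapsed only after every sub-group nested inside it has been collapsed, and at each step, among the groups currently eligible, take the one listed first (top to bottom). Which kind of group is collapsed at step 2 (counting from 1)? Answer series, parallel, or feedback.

1. combine P1, P2 in series
2. combine P4, P5 in series
3. sum the parallel branches (P1*P2), P3, (P4*P5)
Step 2: series.

Final answer: series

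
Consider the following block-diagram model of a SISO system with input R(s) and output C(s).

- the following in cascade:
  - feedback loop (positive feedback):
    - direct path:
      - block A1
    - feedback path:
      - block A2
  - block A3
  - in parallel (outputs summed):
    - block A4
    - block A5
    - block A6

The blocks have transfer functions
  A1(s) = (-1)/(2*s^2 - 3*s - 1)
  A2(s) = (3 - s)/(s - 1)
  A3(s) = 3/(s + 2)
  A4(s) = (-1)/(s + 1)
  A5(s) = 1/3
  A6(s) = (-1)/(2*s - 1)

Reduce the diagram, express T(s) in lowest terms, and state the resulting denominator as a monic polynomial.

Reducing step by step:

(1) feedback reduction of A1, A2 gives (1 - s)/(2*s^3 - 5*s^2 + s + 4)
(2) combine A4, A5, A6 in parallel gives (2*s^2 - 8*s - 1)/(6*s^2 + 3*s - 3)
(3) combine [A1/(1-A1*A2)], A3, (A4+A5+A6) in series gives (-2*s^3 + 10*s^2 - 7*s - 1)/(4*s^6 - 21*s^4 + 4*s^3 + 31*s^2 + 2*s - 8)
No further cancellation is possible in the step-3 result, so that is T(s). Its denominator becomes monic after dividing by the leading coefficient 4.

Answer: s^6 - 21*s^4/4 + s^3 + 31*s^2/4 + s/2 - 2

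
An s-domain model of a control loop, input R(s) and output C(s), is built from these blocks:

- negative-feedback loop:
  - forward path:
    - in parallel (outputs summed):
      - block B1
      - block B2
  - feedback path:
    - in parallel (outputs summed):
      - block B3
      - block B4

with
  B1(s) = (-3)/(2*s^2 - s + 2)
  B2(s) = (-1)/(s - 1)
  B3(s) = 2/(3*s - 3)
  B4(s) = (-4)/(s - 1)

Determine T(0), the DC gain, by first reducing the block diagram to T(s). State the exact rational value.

1. combine B1, B2 in parallel: (-2*s^2 - 2*s + 1)/(2*s^3 - 3*s^2 + 3*s - 2)
2. combine B3, B4 in parallel: (-10)/(3*s - 3)
3. reduce the feedback loop with forward (B1+B2) and return (B3+B4): (-6*s^3 + 9*s - 3)/(6*s^4 - 15*s^3 + 38*s^2 + 5*s - 4)
Evaluating the step-3 result (the overall T(s)) at s = 0 gives T(0) = -3/(-4) = 3/4.

Final answer: 3/4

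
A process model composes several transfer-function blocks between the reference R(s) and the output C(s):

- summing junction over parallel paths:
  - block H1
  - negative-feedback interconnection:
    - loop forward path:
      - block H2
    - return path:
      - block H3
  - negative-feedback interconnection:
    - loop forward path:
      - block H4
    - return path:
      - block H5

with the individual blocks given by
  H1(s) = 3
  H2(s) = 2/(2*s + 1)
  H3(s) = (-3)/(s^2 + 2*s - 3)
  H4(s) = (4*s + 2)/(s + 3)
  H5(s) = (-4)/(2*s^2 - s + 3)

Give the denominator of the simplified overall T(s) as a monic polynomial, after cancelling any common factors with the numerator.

(1) apply the feedback formula to H2, H3 -> (2*s^2 + 4*s - 6)/(2*s^3 + 5*s^2 - 4*s - 9)
(2) collapse the loop (H4 forward, H5 return) -> (8*s^3 + 10*s + 6)/(2*s^3 + 5*s^2 - 16*s + 1)
(3) reduce the parallel group H1, [H2/(1+H2*H3)], [H4/(1+H4*H5)] -> (28*s^6 + 104*s^5 - 39*s^4 - 382*s^3 - 30*s^2 + 406*s - 87)/(4*s^6 + 20*s^5 - 15*s^4 - 116*s^3 + 24*s^2 + 140*s - 9)
T(s) is the step-3 result (common factors already cancelled). Leading coefficient of the denominator: 4. Divide through by 4 for the monic polynomial.

Hence the answer: s^6 + 5*s^5 - 15*s^4/4 - 29*s^3 + 6*s^2 + 35*s - 9/4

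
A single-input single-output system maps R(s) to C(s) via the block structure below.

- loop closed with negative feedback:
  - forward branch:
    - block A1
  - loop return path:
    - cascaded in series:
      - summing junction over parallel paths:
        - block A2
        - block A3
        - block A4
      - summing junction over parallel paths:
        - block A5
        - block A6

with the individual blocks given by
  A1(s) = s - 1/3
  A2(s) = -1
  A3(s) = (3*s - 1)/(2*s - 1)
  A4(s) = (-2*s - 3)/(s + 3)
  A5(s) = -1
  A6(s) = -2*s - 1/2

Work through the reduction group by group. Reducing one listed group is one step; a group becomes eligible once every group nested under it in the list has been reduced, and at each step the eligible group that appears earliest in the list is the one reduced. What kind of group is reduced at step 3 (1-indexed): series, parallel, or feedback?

The answer is series.

Reasoning:
Step 1: sum the parallel branches A2, A3, A4
Step 2: add A5, A6 (parallel)
Step 3: reduce the series chain (A2+A3+A4), (A5+A6)
Step 4: collapse the loop (A1 forward, ((A2+A3+A4)*(A5+A6)) return)
Step 3: series.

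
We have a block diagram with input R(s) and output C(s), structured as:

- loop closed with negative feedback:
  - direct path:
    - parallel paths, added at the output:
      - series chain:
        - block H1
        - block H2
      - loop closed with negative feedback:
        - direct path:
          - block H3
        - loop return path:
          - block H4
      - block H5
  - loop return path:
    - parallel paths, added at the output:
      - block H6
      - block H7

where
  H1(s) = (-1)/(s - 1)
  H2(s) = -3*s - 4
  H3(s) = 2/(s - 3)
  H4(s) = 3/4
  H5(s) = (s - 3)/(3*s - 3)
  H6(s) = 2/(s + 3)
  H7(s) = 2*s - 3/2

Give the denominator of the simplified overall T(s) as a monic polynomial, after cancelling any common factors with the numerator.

(1) combine H1, H2 in series; result (3*s + 4)/(s - 1)
(2) feedback reduction of H3, H4; result 4/(2*s - 3)
(3) combine (H1*H2), [H3/(1+H3*H4)], H5 in parallel; result (20*s^2 - 39)/(6*s^2 - 15*s + 9)
(4) sum the parallel branches H6, H7; result (4*s^2 + 9*s - 5)/(2*s + 6)
(5) close the feedback loop around ((H1*H2)+[H3/(1+H3*H4)]+H5), (H6+H7); result (40*s^3 + 120*s^2 - 78*s - 234)/(80*s^4 + 192*s^3 - 250*s^2 - 423*s + 249)
Step 5 gives the fully reduced T(s), with no common factor left to cancel. The denominator's leading coefficient is 80, so divide each of its coefficients by 80 to get the monic form.

Hence the answer: s^4 + 12*s^3/5 - 25*s^2/8 - 423*s/80 + 249/80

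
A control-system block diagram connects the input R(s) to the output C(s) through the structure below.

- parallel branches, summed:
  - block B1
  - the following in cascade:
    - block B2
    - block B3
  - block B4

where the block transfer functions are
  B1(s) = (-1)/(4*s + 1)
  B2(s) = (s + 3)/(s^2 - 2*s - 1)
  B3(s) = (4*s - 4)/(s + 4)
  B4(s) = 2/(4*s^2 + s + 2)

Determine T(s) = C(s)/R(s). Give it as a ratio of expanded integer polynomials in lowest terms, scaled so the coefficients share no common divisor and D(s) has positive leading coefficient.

Answer: (60*s^5 + 159*s^4 - 42*s^3 - 63*s^2 - 120*s - 24)/(16*s^6 + 40*s^5 - 119*s^4 - 116*s^3 - 109*s^2 - 54*s - 8)

Working:
Step 1. cascade B2, B3: (4*s^2 + 8*s - 12)/(s^3 + 2*s^2 - 9*s - 4)
Step 2. add B1, (B2*B3), B4 (parallel), which is the overall transfer function T(s) = C(s)/R(s) in lowest terms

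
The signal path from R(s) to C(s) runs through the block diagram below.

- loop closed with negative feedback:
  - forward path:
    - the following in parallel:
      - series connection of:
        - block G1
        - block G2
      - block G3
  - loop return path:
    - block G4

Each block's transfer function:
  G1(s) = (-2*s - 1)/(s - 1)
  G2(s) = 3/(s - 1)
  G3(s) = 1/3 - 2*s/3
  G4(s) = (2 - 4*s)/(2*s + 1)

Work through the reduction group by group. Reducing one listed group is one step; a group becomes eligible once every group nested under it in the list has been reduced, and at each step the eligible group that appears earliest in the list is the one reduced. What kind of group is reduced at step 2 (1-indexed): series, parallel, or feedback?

Answer: parallel

Working:
[1] multiply G1, G2 (series)
[2] sum the parallel branches (G1*G2), G3
[3] close the feedback loop around ((G1*G2)+G3), G4
Step 2: parallel.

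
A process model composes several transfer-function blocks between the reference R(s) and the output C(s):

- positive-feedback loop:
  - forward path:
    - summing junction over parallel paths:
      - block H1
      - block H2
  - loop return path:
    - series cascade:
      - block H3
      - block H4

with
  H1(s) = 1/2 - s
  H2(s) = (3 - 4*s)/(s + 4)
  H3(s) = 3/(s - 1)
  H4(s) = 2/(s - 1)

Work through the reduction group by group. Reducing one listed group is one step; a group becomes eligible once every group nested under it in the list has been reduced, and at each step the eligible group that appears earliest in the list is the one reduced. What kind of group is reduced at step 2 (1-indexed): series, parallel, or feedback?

The answer is series.

Reasoning:
Step 1: reduce the parallel group H1, H2
Step 2: reduce the series chain H3, H4
Step 3: close the feedback loop around (H1+H2), (H3*H4)
Step 2: series.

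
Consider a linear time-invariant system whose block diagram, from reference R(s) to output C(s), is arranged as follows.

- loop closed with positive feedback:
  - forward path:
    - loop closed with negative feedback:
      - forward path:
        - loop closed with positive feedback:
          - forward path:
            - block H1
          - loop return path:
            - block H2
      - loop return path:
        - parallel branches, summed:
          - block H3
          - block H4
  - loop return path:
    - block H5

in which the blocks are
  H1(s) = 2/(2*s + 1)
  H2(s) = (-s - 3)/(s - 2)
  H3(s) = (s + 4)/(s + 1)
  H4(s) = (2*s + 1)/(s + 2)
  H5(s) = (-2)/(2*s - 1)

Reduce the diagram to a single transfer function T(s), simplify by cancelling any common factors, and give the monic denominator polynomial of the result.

(1) close the feedback loop around H1, H2 gives (2*s - 4)/(2*s^2 - s + 4)
(2) sum the parallel branches H3, H4 gives (3*s^2 + 9*s + 9)/(s^2 + 3*s + 2)
(3) apply the feedback formula to [H1/(1-H1*H2)], (H3+H4) gives (2*s^3 + 2*s^2 - 8*s - 8)/(2*s^4 + 11*s^3 + 11*s^2 - 8*s - 28)
(4) reduce the feedback loop with forward [[H1/(1-H1*H2)]/(1+[H1/(1-H1*H2)]*(H3+H4))] and return H5 gives (4*s^4 + 2*s^3 - 18*s^2 - 8*s + 8)/(4*s^5 + 20*s^4 + 15*s^3 - 23*s^2 - 64*s + 12)
That last expression is T(s), already simplified. Scaling its denominator by 1/4 (the reciprocal of the leading coefficient) yields the monic denominator.

Hence the answer: s^5 + 5*s^4 + 15*s^3/4 - 23*s^2/4 - 16*s + 3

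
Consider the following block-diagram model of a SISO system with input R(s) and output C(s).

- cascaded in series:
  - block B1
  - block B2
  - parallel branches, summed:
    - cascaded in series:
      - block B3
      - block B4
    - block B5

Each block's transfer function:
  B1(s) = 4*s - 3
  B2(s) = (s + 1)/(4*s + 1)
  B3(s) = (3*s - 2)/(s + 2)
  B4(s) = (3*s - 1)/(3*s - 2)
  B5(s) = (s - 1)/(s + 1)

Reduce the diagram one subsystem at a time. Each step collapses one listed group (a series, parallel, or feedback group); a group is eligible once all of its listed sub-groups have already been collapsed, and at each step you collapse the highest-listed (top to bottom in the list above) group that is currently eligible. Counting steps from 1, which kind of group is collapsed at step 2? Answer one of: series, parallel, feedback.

Reducing step by step:

[1] cascade B3, B4
[2] combine (B3*B4), B5 in parallel
[3] cascade B1, B2, ((B3*B4)+B5)
Step 2 collapses a parallel group.

Answer: parallel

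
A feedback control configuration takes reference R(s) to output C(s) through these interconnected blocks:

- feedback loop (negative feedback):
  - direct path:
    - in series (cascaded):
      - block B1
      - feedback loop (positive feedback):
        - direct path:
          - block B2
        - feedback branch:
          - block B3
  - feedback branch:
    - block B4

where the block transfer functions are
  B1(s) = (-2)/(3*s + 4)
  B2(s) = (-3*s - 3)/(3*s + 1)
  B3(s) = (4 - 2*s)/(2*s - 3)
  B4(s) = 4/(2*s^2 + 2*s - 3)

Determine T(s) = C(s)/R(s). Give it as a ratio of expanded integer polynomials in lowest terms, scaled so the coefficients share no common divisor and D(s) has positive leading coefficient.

First reduce the diagram to T(s).

Step 1: reduce the feedback loop with forward B2 and return B3 -> (6*s^2 - 3*s - 9)/(s - 9)
Step 2: series reduction of B1, [B2/(1-B2*B3)] -> (-12*s^2 + 6*s + 18)/(3*s^2 - 23*s - 36)
Step 3: reduce the feedback loop with forward (B1*[B2/(1-B2*B3)]) and return B4, which is the overall transfer function T(s) = C(s)/R(s) in lowest terms

Answer: (-24*s^4 - 12*s^3 + 84*s^2 + 18*s - 54)/(6*s^4 - 40*s^3 - 175*s^2 + 21*s + 180)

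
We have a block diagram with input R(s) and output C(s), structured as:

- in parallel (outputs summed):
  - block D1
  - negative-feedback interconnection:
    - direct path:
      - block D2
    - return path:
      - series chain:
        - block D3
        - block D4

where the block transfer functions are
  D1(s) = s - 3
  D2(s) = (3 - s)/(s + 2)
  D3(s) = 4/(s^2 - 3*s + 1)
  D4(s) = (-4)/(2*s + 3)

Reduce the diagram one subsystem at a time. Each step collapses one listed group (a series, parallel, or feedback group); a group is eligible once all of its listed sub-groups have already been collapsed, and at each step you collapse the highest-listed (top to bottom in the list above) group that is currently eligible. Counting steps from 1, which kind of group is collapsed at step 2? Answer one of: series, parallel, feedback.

Reducing step by step:

Step 1 - multiply D3, D4 (series)
Step 2 - reduce the feedback loop with forward D2 and return (D3*D4)
Step 3 - add D1, [D2/(1+D2*(D3*D4))] (parallel)
Step 2: feedback.

Answer: feedback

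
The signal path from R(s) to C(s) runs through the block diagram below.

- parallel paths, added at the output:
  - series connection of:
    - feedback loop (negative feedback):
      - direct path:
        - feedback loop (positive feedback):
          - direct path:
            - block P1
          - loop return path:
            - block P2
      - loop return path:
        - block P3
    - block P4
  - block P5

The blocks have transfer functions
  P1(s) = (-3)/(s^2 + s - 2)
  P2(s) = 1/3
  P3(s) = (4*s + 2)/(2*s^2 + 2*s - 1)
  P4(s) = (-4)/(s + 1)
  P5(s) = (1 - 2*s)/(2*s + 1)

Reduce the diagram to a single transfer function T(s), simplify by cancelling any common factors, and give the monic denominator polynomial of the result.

The answer is s^6 + 7*s^5/2 + 3*s^4 - 29*s^3/4 - 14*s^2 - 15*s/2 - 5/4.

Reasoning:
[1] apply the feedback formula to P1, P2: (-3)/(s^2 + s - 1)
[2] reduce the feedback loop with forward [P1/(1-P1*P2)] and return P3: (-6*s^2 - 6*s + 3)/(2*s^4 + 4*s^3 - s^2 - 15*s - 5)
[3] series reduction of [[P1/(1-P1*P2)]/(1+[P1/(1-P1*P2)]*P3)], P4: (24*s^2 + 24*s - 12)/(2*s^5 + 6*s^4 + 3*s^3 - 16*s^2 - 20*s - 5)
[4] sum the parallel branches ([[P1/(1-P1*P2)]/(1+[P1/(1-P1*P2)]*P3)]*P4), P5: (-4*s^6 - 10*s^5 + 83*s^3 + 96*s^2 - 10*s - 17)/(4*s^6 + 14*s^5 + 12*s^4 - 29*s^3 - 56*s^2 - 30*s - 5)
The result of step 4 is T(s) in lowest terms. Its denominator has leading coefficient 4; dividing the denominator through by 4 makes it monic.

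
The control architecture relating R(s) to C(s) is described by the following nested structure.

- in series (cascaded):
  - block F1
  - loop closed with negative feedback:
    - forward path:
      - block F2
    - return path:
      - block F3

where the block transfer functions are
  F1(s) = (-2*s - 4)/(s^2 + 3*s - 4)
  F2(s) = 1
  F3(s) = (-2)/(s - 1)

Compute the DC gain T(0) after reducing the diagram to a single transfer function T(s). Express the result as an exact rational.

The answer is 1/3.

Reasoning:
Step 1. feedback reduction of F2, F3: (s - 1)/(s - 3)
Step 2. reduce the series chain F1, [F2/(1+F2*F3)]: (-2*s - 4)/(s^2 + s - 12)
Step 2 gives the overall T(s). Then T(0) = -4/(-12) = 1/3.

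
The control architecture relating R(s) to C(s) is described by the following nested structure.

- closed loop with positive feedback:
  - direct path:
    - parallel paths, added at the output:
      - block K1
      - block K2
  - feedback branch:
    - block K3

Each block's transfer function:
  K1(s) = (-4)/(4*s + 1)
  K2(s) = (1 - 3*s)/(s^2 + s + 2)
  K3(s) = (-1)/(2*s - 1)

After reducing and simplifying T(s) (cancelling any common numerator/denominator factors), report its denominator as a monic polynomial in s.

First reduce the diagram to T(s).

(1) combine K1, K2 in parallel, giving (-16*s^2 - 3*s - 7)/(4*s^3 + 5*s^2 + 9*s + 2)
(2) feedback reduction of (K1+K2), K3, giving (-32*s^3 + 10*s^2 - 11*s + 7)/(8*s^4 + 6*s^3 - 3*s^2 - 8*s - 9)
Step 2 gives the fully reduced T(s), with no common factor left to cancel. The denominator's leading coefficient is 8, so divide each of its coefficients by 8 to get the monic form.

Answer: s^4 + 3*s^3/4 - 3*s^2/8 - s - 9/8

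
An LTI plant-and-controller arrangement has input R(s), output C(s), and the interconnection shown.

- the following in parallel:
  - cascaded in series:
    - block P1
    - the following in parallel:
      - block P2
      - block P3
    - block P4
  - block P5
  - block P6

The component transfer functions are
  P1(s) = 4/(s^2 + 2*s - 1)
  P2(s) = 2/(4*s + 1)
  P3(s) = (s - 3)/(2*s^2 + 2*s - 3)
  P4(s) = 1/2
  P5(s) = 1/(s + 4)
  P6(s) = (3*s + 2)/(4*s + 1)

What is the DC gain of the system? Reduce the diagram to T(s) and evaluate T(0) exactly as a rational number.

[1] combine P2, P3 in parallel: (8*s^2 - 7*s - 9)/(8*s^3 + 10*s^2 - 10*s - 3)
[2] reduce the series chain P1, (P2+P3), P4: (16*s^2 - 14*s - 18)/(8*s^5 + 26*s^4 + 2*s^3 - 33*s^2 + 4*s + 3)
[3] add (P1*(P2+P3)*P4), P5, P6 (parallel): (6*s^6 + 54*s^5 + 123*s^4 + 28*s^3 - 94*s^2 - 92*s - 45)/(8*s^6 + 58*s^5 + 106*s^4 - 25*s^3 - 128*s^2 + 19*s + 12)
DC gain: substitute s = 0 into T(s) from step 3: T(0) = -45/12 = -15/4.

Final answer: -15/4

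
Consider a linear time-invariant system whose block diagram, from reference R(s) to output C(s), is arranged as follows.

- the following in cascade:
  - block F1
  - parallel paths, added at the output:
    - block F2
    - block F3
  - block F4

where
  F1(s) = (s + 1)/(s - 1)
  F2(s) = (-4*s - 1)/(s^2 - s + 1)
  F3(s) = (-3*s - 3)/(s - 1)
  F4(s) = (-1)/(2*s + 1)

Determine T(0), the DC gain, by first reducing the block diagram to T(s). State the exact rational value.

Reducing step by step:

(1) parallel reduction of F2, F3: (-3*s^3 - 4*s^2 + 3*s - 2)/(s^3 - 2*s^2 + 2*s - 1)
(2) series reduction of F1, (F2+F3), F4: (3*s^4 + 7*s^3 + s^2 - s + 2)/(2*s^5 - 5*s^4 + 5*s^3 - 2*s^2 - s + 1)
Step 2 gives the overall T(s). Then T(0) = 2/1 = 2.

Answer: 2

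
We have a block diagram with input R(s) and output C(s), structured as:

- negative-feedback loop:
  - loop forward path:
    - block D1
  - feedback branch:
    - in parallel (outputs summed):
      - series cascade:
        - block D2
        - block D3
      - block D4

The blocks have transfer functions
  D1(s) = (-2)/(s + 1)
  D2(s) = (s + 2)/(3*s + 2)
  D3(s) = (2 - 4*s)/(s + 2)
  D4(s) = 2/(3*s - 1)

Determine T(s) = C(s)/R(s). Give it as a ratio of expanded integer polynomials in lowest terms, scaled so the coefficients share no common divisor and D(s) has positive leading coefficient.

Reducing step by step:

Step 1. combine D2, D3 in series; result (2 - 4*s)/(3*s + 2)
Step 2. add (D2*D3), D4 (parallel); result (-12*s^2 + 16*s + 2)/(9*s^2 + 3*s - 2)
Step 3. reduce the feedback loop with forward D1 and return ((D2*D3)+D4) - this is the overall T(s), already in the required normalized form

Answer: (-18*s^2 - 6*s + 4)/(9*s^3 + 36*s^2 - 31*s - 6)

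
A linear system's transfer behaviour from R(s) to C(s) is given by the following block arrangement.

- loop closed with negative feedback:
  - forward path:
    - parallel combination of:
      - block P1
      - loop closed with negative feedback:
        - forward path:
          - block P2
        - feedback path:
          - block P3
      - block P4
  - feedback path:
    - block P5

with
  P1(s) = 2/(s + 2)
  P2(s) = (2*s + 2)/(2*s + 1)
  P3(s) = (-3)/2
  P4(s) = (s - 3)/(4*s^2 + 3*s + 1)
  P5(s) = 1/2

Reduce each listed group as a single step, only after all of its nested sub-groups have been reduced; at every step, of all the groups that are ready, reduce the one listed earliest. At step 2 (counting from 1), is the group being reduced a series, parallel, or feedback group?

Answer: parallel

Working:
1. reduce the feedback loop with forward P2 and return P3
2. sum the parallel branches P1, [P2/(1+P2*P3)], P4
3. collapse the loop ((P1+[P2/(1+P2*P3)]+P4) forward, P5 return)
So the answer for step 2 is parallel.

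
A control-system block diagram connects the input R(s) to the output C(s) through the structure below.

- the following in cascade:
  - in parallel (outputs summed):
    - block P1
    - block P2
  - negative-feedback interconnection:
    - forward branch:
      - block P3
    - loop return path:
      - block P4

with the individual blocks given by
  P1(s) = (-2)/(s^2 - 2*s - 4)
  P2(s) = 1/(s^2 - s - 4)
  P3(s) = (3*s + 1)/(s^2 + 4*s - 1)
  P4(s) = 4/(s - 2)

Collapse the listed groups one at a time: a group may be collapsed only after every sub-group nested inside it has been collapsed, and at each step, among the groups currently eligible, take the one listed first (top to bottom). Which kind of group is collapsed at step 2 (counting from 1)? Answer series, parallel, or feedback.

Step 1 - parallel reduction of P1, P2
Step 2 - collapse the loop (P3 forward, P4 return)
Step 3 - combine (P1+P2), [P3/(1+P3*P4)] in series
So the answer for step 2 is feedback.

Final answer: feedback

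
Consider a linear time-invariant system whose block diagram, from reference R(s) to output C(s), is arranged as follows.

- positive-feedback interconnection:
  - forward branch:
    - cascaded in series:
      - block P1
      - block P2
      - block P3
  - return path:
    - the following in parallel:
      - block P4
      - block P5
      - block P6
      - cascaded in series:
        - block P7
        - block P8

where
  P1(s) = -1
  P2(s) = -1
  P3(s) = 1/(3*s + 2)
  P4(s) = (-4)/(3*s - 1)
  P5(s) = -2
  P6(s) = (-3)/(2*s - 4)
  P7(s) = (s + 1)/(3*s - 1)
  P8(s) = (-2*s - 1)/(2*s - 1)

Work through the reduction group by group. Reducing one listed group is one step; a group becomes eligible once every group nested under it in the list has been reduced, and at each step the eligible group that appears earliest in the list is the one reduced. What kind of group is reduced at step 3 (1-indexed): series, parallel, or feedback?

Reducing step by step:

Step 1: reduce the series chain P1, P2, P3
Step 2: combine P7, P8 in series
Step 3: sum the parallel branches P4, P5, P6, (P7*P8)
Step 4: collapse the loop ((P1*P2*P3) forward, (P4+P5+P6+(P7*P8)) return)
So the answer for step 3 is parallel.

Answer: parallel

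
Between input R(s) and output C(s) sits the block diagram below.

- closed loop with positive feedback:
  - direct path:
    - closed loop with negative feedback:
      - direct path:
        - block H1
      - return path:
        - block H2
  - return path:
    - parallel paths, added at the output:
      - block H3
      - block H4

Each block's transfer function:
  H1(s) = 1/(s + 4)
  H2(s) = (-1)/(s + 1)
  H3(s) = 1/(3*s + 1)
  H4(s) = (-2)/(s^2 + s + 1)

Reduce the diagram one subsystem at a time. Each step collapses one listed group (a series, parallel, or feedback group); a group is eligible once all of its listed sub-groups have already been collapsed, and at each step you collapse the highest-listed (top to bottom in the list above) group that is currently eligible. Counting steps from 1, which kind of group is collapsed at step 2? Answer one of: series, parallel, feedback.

Step 1: apply the feedback formula to H1, H2
Step 2: combine H3, H4 in parallel
Step 3: close the feedback loop around [H1/(1+H1*H2)], (H3+H4)
So the answer for step 2 is parallel.

Final answer: parallel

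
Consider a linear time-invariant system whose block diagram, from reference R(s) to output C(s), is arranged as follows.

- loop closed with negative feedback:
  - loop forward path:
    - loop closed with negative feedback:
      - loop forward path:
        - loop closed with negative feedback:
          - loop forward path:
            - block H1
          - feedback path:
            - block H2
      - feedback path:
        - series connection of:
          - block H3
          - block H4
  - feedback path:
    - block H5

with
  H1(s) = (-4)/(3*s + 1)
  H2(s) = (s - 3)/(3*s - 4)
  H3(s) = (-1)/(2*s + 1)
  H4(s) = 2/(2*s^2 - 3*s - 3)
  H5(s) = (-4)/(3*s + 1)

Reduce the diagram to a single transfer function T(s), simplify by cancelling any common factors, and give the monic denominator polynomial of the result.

Reducing step by step:

Step 1: close the feedback loop around H1, H2: (16 - 12*s)/(9*s^2 - 13*s + 8)
Step 2: reduce the series chain H3, H4: (-2)/(4*s^3 - 4*s^2 - 9*s - 3)
Step 3: reduce the feedback loop with forward [H1/(1+H1*H2)] and return (H3*H4): (-48*s^4 + 112*s^3 + 44*s^2 - 108*s - 48)/(36*s^5 - 88*s^4 + 3*s^3 + 58*s^2 - 9*s - 56)
Step 4: close the feedback loop around [[H1/(1+H1*H2)]/(1+[H1/(1+H1*H2)]*(H3*H4))], H5: (-144*s^5 + 288*s^4 + 244*s^3 - 280*s^2 - 252*s - 48)/(108*s^6 - 228*s^5 + 113*s^4 - 271*s^3 - 145*s^2 + 255*s + 136)
Step 4 gives the fully reduced T(s), with no common factor left to cancel. The denominator's leading coefficient is 108, so divide each of its coefficients by 108 to get the monic form.

Answer: s^6 - 19*s^5/9 + 113*s^4/108 - 271*s^3/108 - 145*s^2/108 + 85*s/36 + 34/27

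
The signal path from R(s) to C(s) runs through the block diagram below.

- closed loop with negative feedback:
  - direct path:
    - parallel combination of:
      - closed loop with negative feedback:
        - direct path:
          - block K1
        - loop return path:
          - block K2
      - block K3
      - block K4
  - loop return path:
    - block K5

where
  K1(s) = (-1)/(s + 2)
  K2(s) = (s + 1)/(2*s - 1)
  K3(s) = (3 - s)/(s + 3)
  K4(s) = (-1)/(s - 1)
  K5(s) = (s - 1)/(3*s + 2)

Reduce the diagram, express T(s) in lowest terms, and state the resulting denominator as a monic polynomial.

Step 1 - feedback reduction of K1, K2 -> (1 - 2*s)/(2*s^2 + 2*s - 3)
Step 2 - combine [K1/(1+K1*K2)], K3, K4 in parallel -> (-2*s^4 + 2*s^3 - 6*s^2 - 13*s + 15)/(2*s^4 + 6*s^3 - 5*s^2 - 12*s + 9)
Step 3 - feedback reduction of ([K1/(1+K1*K2)]+K3+K4), K5 -> (-6*s^5 + 2*s^4 - 14*s^3 - 51*s^2 + 19*s + 30)/(4*s^5 + 26*s^4 - 11*s^3 - 53*s^2 + 31*s + 3)
Step 3 gives the fully reduced T(s), with no common factor left to cancel. The denominator's leading coefficient is 4, so divide each of its coefficients by 4 to get the monic form.

Therefore the answer is s^5 + 13*s^4/2 - 11*s^3/4 - 53*s^2/4 + 31*s/4 + 3/4.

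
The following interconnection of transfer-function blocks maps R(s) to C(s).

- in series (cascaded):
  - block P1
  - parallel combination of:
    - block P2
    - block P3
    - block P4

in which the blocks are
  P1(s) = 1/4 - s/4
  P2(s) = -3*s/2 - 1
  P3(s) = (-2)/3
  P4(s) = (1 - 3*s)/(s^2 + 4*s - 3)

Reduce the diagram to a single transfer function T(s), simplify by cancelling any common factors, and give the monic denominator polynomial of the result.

1. combine P2, P3, P4 in parallel -> (-9*s^3 - 46*s^2 - 31*s + 36)/(6*s^2 + 24*s - 18)
2. series reduction of P1, (P2+P3+P4) -> (9*s^4 + 37*s^3 - 15*s^2 - 67*s + 36)/(24*s^2 + 96*s - 72)
No further cancellation is possible in the step-2 result, so that is T(s). Its denominator becomes monic after dividing by the leading coefficient 24.

Therefore the answer is s^2 + 4*s - 3.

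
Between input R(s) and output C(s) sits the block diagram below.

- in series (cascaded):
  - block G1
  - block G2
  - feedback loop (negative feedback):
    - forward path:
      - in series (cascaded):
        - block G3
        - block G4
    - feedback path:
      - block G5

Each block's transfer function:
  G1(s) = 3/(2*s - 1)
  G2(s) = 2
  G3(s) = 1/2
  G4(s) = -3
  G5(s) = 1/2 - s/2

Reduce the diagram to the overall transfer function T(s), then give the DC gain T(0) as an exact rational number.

First reduce the diagram to T(s).

Step 1 - cascade G3, G4 gives (-3)/2
Step 2 - feedback reduction of (G3*G4), G5 gives (-6)/(3*s + 1)
Step 3 - cascade G1, G2, [(G3*G4)/(1+(G3*G4)*G5)] gives (-36)/(6*s^2 - s - 1)
That last expression is T(s); at s = 0 only the constant terms survive, so T(0) = -36/(-1) = 36.

Answer: 36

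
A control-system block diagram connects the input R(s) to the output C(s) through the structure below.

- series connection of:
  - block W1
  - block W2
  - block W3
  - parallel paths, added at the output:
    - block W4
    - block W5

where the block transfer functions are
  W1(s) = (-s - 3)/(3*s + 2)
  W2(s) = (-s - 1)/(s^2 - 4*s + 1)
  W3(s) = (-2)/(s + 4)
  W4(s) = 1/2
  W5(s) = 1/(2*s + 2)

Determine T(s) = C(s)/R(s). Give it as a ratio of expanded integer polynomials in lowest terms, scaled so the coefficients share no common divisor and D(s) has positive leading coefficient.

Step 1. reduce the parallel group W4, W5 -> (s + 2)/(2*s + 2)
Step 2. combine W1, W2, W3, (W4+W5) in series, giving the overall T(s)

Hence the answer: (-s^2 - 5*s - 6)/(3*s^4 + 2*s^3 - 45*s^2 - 18*s + 8)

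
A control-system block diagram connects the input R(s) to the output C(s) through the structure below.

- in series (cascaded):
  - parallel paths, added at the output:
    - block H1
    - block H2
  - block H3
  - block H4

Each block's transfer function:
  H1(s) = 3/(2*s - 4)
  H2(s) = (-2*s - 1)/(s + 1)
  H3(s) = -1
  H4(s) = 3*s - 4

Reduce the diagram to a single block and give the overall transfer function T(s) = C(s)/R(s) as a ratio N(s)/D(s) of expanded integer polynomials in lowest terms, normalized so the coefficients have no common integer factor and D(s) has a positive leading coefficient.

The answer is (12*s^3 - 43*s^2 + 15*s + 28)/(2*s^2 - 2*s - 4).

Reasoning:
Step 1 - combine H1, H2 in parallel, giving (-4*s^2 + 9*s + 7)/(2*s^2 - 2*s - 4)
Step 2 - reduce the series chain (H1+H2), H3, H4 - this is the overall T(s), already in the required normalized form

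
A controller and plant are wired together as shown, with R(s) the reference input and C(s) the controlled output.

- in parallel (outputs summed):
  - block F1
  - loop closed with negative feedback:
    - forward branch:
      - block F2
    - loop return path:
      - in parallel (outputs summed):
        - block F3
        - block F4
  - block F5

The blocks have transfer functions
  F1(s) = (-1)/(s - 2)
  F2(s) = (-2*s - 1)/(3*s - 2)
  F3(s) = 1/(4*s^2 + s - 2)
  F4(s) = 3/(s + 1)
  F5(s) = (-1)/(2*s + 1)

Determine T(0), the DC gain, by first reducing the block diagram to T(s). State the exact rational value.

Answer: -5/18

Working:
[1] combine F3, F4 in parallel = (12*s^2 + 4*s - 5)/(4*s^3 + 5*s^2 - s - 2)
[2] close the feedback loop around F2, (F3+F4) = (-8*s^4 - 14*s^3 - 3*s^2 + 5*s + 2)/(12*s^4 - 17*s^3 - 33*s^2 + 2*s + 9)
[3] sum the parallel branches F1, [F2/(1+F2*(F3+F4))], F5 = (-16*s^6 - 40*s^5 + 115*s^4 + 129*s^3 - 44*s^2 - 41*s + 5)/(24*s^6 - 70*s^5 - 39*s^4 + 137*s^3 + 78*s^2 - 31*s - 18)
Evaluating the step-3 result (the overall T(s)) at s = 0 gives T(0) = 5/(-18) = -5/18.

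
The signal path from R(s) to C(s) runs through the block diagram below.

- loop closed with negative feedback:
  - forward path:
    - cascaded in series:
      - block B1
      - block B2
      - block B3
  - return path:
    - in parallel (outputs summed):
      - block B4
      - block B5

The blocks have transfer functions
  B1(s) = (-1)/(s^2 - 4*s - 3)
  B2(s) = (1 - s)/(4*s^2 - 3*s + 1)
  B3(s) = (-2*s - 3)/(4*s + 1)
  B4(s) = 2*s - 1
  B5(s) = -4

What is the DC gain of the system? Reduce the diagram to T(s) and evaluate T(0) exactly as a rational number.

Reducing step by step:

Step 1: series reduction of B1, B2, B3; result (-2*s^2 - s + 3)/(16*s^5 - 72*s^4 - 15*s^3 + 21*s^2 - 7*s - 3)
Step 2: sum the parallel branches B4, B5; result 2*s - 5
Step 3: close the feedback loop around (B1*B2*B3), (B4+B5); result (-2*s^2 - s + 3)/(16*s^5 - 72*s^4 - 19*s^3 + 29*s^2 + 4*s - 18)
The step-3 result is T(s). Setting s = 0: T(0) = 3/(-18) = -1/6.

Answer: -1/6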